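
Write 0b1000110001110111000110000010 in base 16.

0x8c77182

Group the bits into nibbles: 1000 1100 0111 0111 0001 1000 0010 → 8c77182.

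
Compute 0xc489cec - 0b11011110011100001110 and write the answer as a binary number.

0xc489cec = 0b1100010010001001110011101100 in binary.
Subtract column by column in base 2:
  0-0 → 0
  0-1 → 1 (borrow)
  1-1-1 → 1 (borrow)
  1-1-1 → 1 (borrow)
  0-0-1 → 1 (borrow)
  1-0-1 → 0
  1-0 → 1
  1-0 → 1
  0-1 → 1 (borrow)
  0-1-1 → 0 (borrow)
  1-1-1 → 1 (borrow)
  1-0-1 → 0
  1-0 → 1
  0-1 → 1 (borrow)
  0-1-1 → 0 (borrow)
  1-1-1 → 1 (borrow)
  0-1-1 → 0 (borrow)
  0-0-1 → 1 (borrow)
  0-1-1 → 0 (borrow)
  1-1-1 → 1 (borrow)
  0-0-1 → 1 (borrow)
  0-0-1 → 1 (borrow)
  1-0-1 → 0
  0-0 → 0
  0-0 → 0
  0-0 → 0
  1-0 → 1
  1-0 → 1

0b1100001110101011010111011110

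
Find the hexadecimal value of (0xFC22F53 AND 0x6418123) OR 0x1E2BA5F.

0xFC22F53 AND 0x6418123 = 0x6400103.
Then OR with 0x1E2BA5F.

0x7E2BB5F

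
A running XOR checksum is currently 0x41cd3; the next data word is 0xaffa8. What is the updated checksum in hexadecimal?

0xee37b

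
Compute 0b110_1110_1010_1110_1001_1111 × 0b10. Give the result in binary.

Multiply each base-2 digit by 2, carrying:
  1×2 = 2 → write 0 carry 1
  1×2+1 = 3 → write 1 carry 1
  1×2+1 = 3 → write 1 carry 1
  1×2+1 = 3 → write 1 carry 1
  1×2+1 = 3 → write 1 carry 1
  0×2+1 = 1 → write 1
  0×2 = 0 → write 0
  1×2 = 2 → write 0 carry 1
  0×2+1 = 1 → write 1
  1×2 = 2 → write 0 carry 1
  1×2+1 = 3 → write 1 carry 1
  1×2+1 = 3 → write 1 carry 1
  0×2+1 = 1 → write 1
  1×2 = 2 → write 0 carry 1
  0×2+1 = 1 → write 1
  1×2 = 2 → write 0 carry 1
  0×2+1 = 1 → write 1
  1×2 = 2 → write 0 carry 1
  1×2+1 = 3 → write 1 carry 1
  1×2+1 = 3 → write 1 carry 1
  0×2+1 = 1 → write 1
  1×2 = 2 → write 0 carry 1
  1×2+1 = 3 → write 1 carry 1
  remaining carry: 1

0b110111010101110100111110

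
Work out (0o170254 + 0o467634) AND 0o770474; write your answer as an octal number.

0o660010

Add column by column in base 8, right to left:
  4+4 = 0 carry 1
  5+3+1 = 1 carry 1
  2+6+1 = 1 carry 1
  0+7+1 = 0 carry 1
  7+6+1 = 6 carry 1
  1+4+1 = 6
Sum = 0o660110; now AND with 0o770474:
  6&7=6, 6&7=6, 0&0=0, 1&4=0, 1&7=1, 0&4=0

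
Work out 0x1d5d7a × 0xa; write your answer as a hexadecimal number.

Multiply each base-16 digit by 10, carrying:
  a×10 = 100 → write 4 carry 6
  7×10+6 = 76 → write c carry 4
  d×10+4 = 134 → write 6 carry 8
  5×10+8 = 58 → write a carry 3
  d×10+3 = 133 → write 5 carry 8
  1×10+8 = 18 → write 2 carry 1
  remaining carry: 1

0x125a6c4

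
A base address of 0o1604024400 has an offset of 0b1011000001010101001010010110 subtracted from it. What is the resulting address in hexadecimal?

0x30ad66a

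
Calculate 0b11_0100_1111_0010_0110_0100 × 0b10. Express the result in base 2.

Multiply each base-2 digit by 2, carrying:
  0×2 = 0 → write 0
  0×2 = 0 → write 0
  1×2 = 2 → write 0 carry 1
  0×2+1 = 1 → write 1
  0×2 = 0 → write 0
  1×2 = 2 → write 0 carry 1
  1×2+1 = 3 → write 1 carry 1
  0×2+1 = 1 → write 1
  0×2 = 0 → write 0
  1×2 = 2 → write 0 carry 1
  0×2+1 = 1 → write 1
  0×2 = 0 → write 0
  1×2 = 2 → write 0 carry 1
  1×2+1 = 3 → write 1 carry 1
  1×2+1 = 3 → write 1 carry 1
  1×2+1 = 3 → write 1 carry 1
  0×2+1 = 1 → write 1
  0×2 = 0 → write 0
  1×2 = 2 → write 0 carry 1
  0×2+1 = 1 → write 1
  1×2 = 2 → write 0 carry 1
  1×2+1 = 3 → write 1 carry 1
  remaining carry: 1

0b11010011110010011001000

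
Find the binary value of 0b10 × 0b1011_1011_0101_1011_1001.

0b101110110101101110010

Multiply each base-2 digit by 2, carrying:
  1×2 = 2 → write 0 carry 1
  0×2+1 = 1 → write 1
  0×2 = 0 → write 0
  1×2 = 2 → write 0 carry 1
  1×2+1 = 3 → write 1 carry 1
  1×2+1 = 3 → write 1 carry 1
  0×2+1 = 1 → write 1
  1×2 = 2 → write 0 carry 1
  1×2+1 = 3 → write 1 carry 1
  0×2+1 = 1 → write 1
  1×2 = 2 → write 0 carry 1
  0×2+1 = 1 → write 1
  1×2 = 2 → write 0 carry 1
  1×2+1 = 3 → write 1 carry 1
  0×2+1 = 1 → write 1
  1×2 = 2 → write 0 carry 1
  1×2+1 = 3 → write 1 carry 1
  1×2+1 = 3 → write 1 carry 1
  0×2+1 = 1 → write 1
  1×2 = 2 → write 0 carry 1
  remaining carry: 1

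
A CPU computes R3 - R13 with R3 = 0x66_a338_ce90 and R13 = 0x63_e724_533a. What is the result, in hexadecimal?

0x2bc147b56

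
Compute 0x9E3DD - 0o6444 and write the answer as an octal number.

0x9E3DD = 0o2361735 in octal.
Subtract column by column in base 8:
  5-4 → 1
  3-4 → 7 (borrow)
  7-4-1 → 2
  1-6 → 3 (borrow)
  6-0-1 → 5
  3-0 → 3
  2-0 → 2

0o2353271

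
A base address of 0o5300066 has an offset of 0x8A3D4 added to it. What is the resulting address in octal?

0o7422012

0x8A3D4 = 0o2121724 in octal.
Add column by column in base 8, right to left:
  6+4 = 2 carry 1
  6+2+1 = 1 carry 1
  0+7+1 = 0 carry 1
  0+1+1 = 2
  0+2 = 2
  3+1 = 4
  5+2 = 7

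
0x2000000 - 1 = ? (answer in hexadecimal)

The trailing 6 digits are 0, so subtracting 1 borrows through: they become F and the next digit up decrements.

0x1FFFFFF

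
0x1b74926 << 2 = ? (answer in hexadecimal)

0x6dd2498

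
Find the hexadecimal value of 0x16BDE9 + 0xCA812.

0x2365FB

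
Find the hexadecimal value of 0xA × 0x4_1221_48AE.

Multiply each base-16 digit by 10, carrying:
  E×10 = 140 → write C carry 8
  A×10+8 = 108 → write C carry 6
  8×10+6 = 86 → write 6 carry 5
  4×10+5 = 45 → write D carry 2
  1×10+2 = 12 → write C
  2×10 = 20 → write 4 carry 1
  2×10+1 = 21 → write 5 carry 1
  1×10+1 = 11 → write B
  4×10 = 40 → write 8 carry 2
  remaining carry: 2

0x28B54CD6CC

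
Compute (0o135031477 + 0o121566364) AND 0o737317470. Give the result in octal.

Add column by column in base 8, right to left:
  7+4 = 3 carry 1
  7+6+1 = 6 carry 1
  4+3+1 = 0 carry 1
  1+6+1 = 0 carry 1
  3+6+1 = 2 carry 1
  0+5+1 = 6
  5+1 = 6
  3+2 = 5
  1+1 = 2
Sum = 0o256620063; now AND with 0o737317470:
  2&7=2, 5&3=1, 6&7=6, 6&3=2, 2&1=0, 0&7=0, 0&4=0, 6&7=6, 3&0=0

0o216200060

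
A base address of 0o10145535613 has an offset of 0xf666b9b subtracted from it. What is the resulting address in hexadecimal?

0o10145535613 = 0x4196bb8b in hexadecimal.
Subtract column by column in base 16:
  b-b → 0
  8-9 → f (borrow)
  b-b-1 → f (borrow)
  b-6-1 → 4
  6-6 → 0
  9-6 → 3
  1-f → 2 (borrow)
  4-0-1 → 3

0x32304ff0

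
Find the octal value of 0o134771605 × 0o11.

Multiply each base-8 digit by 9, carrying:
  5×9 = 45 → write 5 carry 5
  0×9+5 = 5 → write 5
  6×9 = 54 → write 6 carry 6
  1×9+6 = 15 → write 7 carry 1
  7×9+1 = 64 → write 0 carry 8
  7×9+8 = 71 → write 7 carry 8
  4×9+8 = 44 → write 4 carry 5
  3×9+5 = 32 → write 0 carry 4
  1×9+4 = 13 → write 5 carry 1
  remaining carry: 1

0o1504707655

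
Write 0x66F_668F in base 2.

0b110011011110110011010001111

Expand each hex digit to 4 bits: 6=0110 6=0110 F=1111 6=0110 6=0110 8=1000 F=1111.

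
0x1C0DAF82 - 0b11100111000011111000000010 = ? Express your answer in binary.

0x1C0DAF82 = 0b11100000011011010111110000010 in binary.
Subtract column by column in base 2:
  0-0 → 0
  1-1 → 0
  0-0 → 0
  0-0 → 0
  0-0 → 0
  0-0 → 0
  0-0 → 0
  1-0 → 1
  1-0 → 1
  1-1 → 0
  1-1 → 0
  1-1 → 0
  0-1 → 1 (borrow)
  1-1-1 → 1 (borrow)
  0-0-1 → 1 (borrow)
  1-0-1 → 0
  1-0 → 1
  0-0 → 0
  1-1 → 0
  1-1 → 0
  0-1 → 1 (borrow)
  0-0-1 → 1 (borrow)
  0-0-1 → 1 (borrow)
  0-1-1 → 0 (borrow)
  0-1-1 → 0 (borrow)
  0-1-1 → 0 (borrow)
  1-0-1 → 0
  1-0 → 1
  1-0 → 1

0b11000011100010111000110000000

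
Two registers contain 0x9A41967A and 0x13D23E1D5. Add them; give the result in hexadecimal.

Add column by column in base 16, right to left:
  A+5 = F
  7+D = 4 carry 1
  6+1+1 = 8
  9+E = 7 carry 1
  1+3+1 = 5
  4+2 = 6
  A+D = 7 carry 1
  9+3+1 = D
  0+1 = 1

0x1D765784F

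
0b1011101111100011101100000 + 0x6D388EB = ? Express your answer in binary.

0b1000010010110101000001001011

0x6D388EB = 0b110110100111000100011101011 in binary.
Add column by column in base 2, right to left:
  0+1 = 1
  0+1 = 1
  0+0 = 0
  0+1 = 1
  0+0 = 0
  1+1 = 0 carry 1
  1+1+1 = 1 carry 1
  0+1+1 = 0 carry 1
  1+0+1 = 0 carry 1
  1+0+1 = 0 carry 1
  1+0+1 = 0 carry 1
  0+1+1 = 0 carry 1
  0+0+1 = 1
  0+0 = 0
  1+0 = 1
  1+1 = 0 carry 1
  1+1+1 = 1 carry 1
  1+1+1 = 1 carry 1
  1+0+1 = 0 carry 1
  0+0+1 = 1
  1+1 = 0 carry 1
  1+0+1 = 0 carry 1
  1+1+1 = 1 carry 1
  0+1+1 = 0 carry 1
  1+0+1 = 0 carry 1
  0+1+1 = 0 carry 1
  0+1+1 = 0 carry 1
  final carry 1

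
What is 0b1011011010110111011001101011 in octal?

0o1332673153

Group the bits in threes: 001 011 011 010 110 111 011 001 101 011 → 1332673153.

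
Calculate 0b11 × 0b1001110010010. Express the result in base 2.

Multiply each base-2 digit by 3, carrying:
  0×3 = 0 → write 0
  1×3 = 3 → write 1 carry 1
  0×3+1 = 1 → write 1
  0×3 = 0 → write 0
  1×3 = 3 → write 1 carry 1
  0×3+1 = 1 → write 1
  0×3 = 0 → write 0
  1×3 = 3 → write 1 carry 1
  1×3+1 = 4 → write 0 carry 2
  1×3+2 = 5 → write 1 carry 2
  0×3+2 = 2 → write 0 carry 1
  0×3+1 = 1 → write 1
  1×3 = 3 → write 1 carry 1
  remaining carry: 1

0b11101010110110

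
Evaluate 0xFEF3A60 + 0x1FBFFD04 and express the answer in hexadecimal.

0x2FAF3764

Add column by column in base 16, right to left:
  0+4 = 4
  6+0 = 6
  A+D = 7 carry 1
  3+F+1 = 3 carry 1
  F+F+1 = F carry 1
  E+B+1 = A carry 1
  F+F+1 = F carry 1
  0+1+1 = 2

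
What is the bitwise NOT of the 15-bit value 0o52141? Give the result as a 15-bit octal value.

0o25636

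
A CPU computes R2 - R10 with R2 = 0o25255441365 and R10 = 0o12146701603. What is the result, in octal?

0o13106537562

Subtract column by column in base 8:
  5-3 → 2
  6-0 → 6
  3-6 → 5 (borrow)
  1-1-1 → 7 (borrow)
  4-0-1 → 3
  4-7 → 5 (borrow)
  5-6-1 → 6 (borrow)
  5-4-1 → 0
  2-1 → 1
  5-2 → 3
  2-1 → 1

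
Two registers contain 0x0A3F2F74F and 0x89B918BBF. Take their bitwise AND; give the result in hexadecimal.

0x08390830F

AND each hex digit independently (no carries):
  0&8=0, A&9=8, 3&B=3, F&9=9, 2&1=0, F&8=8, 7&B=3, 4&B=0, F&F=F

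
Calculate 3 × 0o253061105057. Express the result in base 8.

0o1001223317215

Multiply each base-8 digit by 3, carrying:
  7×3 = 21 → write 5 carry 2
  5×3+2 = 17 → write 1 carry 2
  0×3+2 = 2 → write 2
  5×3 = 15 → write 7 carry 1
  0×3+1 = 1 → write 1
  1×3 = 3 → write 3
  1×3 = 3 → write 3
  6×3 = 18 → write 2 carry 2
  0×3+2 = 2 → write 2
  3×3 = 9 → write 1 carry 1
  5×3+1 = 16 → write 0 carry 2
  2×3+2 = 8 → write 0 carry 1
  remaining carry: 1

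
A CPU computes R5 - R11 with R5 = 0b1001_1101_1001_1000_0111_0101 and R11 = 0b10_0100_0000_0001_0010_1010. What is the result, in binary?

Subtract column by column in base 2:
  1-0 → 1
  0-1 → 1 (borrow)
  1-0-1 → 0
  0-1 → 1 (borrow)
  1-0-1 → 0
  1-1 → 0
  1-0 → 1
  0-0 → 0
  0-1 → 1 (borrow)
  0-0-1 → 1 (borrow)
  0-0-1 → 1 (borrow)
  1-0-1 → 0
  1-0 → 1
  0-0 → 0
  0-0 → 0
  1-0 → 1
  1-0 → 1
  0-0 → 0
  1-1 → 0
  1-0 → 1
  1-0 → 1
  0-1 → 1 (borrow)
  0-0-1 → 1 (borrow)
  1-0-1 → 0

0b11110011001011101001011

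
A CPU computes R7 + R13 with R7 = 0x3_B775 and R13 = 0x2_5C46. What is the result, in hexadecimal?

0x613BB

Add column by column in base 16, right to left:
  5+6 = B
  7+4 = B
  7+C = 3 carry 1
  B+5+1 = 1 carry 1
  3+2+1 = 6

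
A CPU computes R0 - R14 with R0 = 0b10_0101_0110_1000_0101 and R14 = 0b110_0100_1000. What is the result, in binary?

Subtract column by column in base 2:
  1-0 → 1
  0-0 → 0
  1-0 → 1
  0-1 → 1 (borrow)
  0-0-1 → 1 (borrow)
  0-0-1 → 1 (borrow)
  0-1-1 → 0 (borrow)
  1-0-1 → 0
  0-0 → 0
  1-1 → 0
  1-1 → 0
  0-0 → 0
  1-0 → 1
  0-0 → 0
  1-0 → 1
  0-0 → 0
  0-0 → 0
  1-0 → 1

0b100101000000111101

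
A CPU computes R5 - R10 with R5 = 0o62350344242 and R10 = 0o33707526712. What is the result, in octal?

0o26440615330

Subtract column by column in base 8:
  2-2 → 0
  4-1 → 3
  2-7 → 3 (borrow)
  4-6-1 → 5 (borrow)
  4-2-1 → 1
  3-5 → 6 (borrow)
  0-7-1 → 0 (borrow)
  5-0-1 → 4
  3-7 → 4 (borrow)
  2-3-1 → 6 (borrow)
  6-3-1 → 2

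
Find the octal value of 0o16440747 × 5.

Multiply each base-8 digit by 5, carrying:
  7×5 = 35 → write 3 carry 4
  4×5+4 = 24 → write 0 carry 3
  7×5+3 = 38 → write 6 carry 4
  0×5+4 = 4 → write 4
  4×5 = 20 → write 4 carry 2
  4×5+2 = 22 → write 6 carry 2
  6×5+2 = 32 → write 0 carry 4
  1×5+4 = 9 → write 1 carry 1
  remaining carry: 1

0o110644603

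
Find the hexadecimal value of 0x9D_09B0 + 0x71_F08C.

Add column by column in base 16, right to left:
  0+C = C
  B+8 = 3 carry 1
  9+0+1 = A
  0+F = F
  D+1 = E
  9+7 = 0 carry 1
  final carry 1

0x10EFA3C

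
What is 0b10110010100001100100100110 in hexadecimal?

0x2ca1926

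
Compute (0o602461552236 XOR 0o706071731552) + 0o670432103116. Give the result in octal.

First 0o602461552236 XOR 0o706071731552 = 0o104410263764.
Add column by column in base 8, right to left:
  4+6 = 2 carry 1
  6+1+1 = 0 carry 1
  7+1+1 = 1 carry 1
  3+3+1 = 7
  6+0 = 6
  2+1 = 3
  0+2 = 2
  1+3 = 4
  4+4 = 0 carry 1
  4+0+1 = 5
  0+7 = 7
  1+6 = 7

0o775042367102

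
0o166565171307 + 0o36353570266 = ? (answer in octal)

Add column by column in base 8, right to left:
  7+6 = 5 carry 1
  0+6+1 = 7
  3+2 = 5
  1+0 = 1
  7+7 = 6 carry 1
  1+5+1 = 7
  5+3 = 0 carry 1
  6+5+1 = 4 carry 1
  5+3+1 = 1 carry 1
  6+6+1 = 5 carry 1
  6+3+1 = 2 carry 1
  1+0+1 = 2

0o225140761575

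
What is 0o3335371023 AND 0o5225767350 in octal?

0o1225361000

AND each oct digit independently (no carries):
  3&5=1, 3&2=2, 3&2=2, 5&5=5, 3&7=3, 7&6=6, 1&7=1, 0&3=0, 2&5=0, 3&0=0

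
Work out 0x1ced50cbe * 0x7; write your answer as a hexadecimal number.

0xca7d35932

Multiply each base-16 digit by 7, carrying:
  e×7 = 98 → write 2 carry 6
  b×7+6 = 83 → write 3 carry 5
  c×7+5 = 89 → write 9 carry 5
  0×7+5 = 5 → write 5
  5×7 = 35 → write 3 carry 2
  d×7+2 = 93 → write d carry 5
  e×7+5 = 103 → write 7 carry 6
  c×7+6 = 90 → write a carry 5
  1×7+5 = 12 → write c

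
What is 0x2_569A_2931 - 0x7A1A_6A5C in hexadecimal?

0x1DC7FBED5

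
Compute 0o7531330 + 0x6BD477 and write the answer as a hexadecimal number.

0x8A874F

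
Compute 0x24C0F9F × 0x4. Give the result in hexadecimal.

0x9303E7C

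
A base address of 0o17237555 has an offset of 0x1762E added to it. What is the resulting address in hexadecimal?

0o17237555 = 0x3D3F6D in hexadecimal.
Add column by column in base 16, right to left:
  D+E = B carry 1
  6+2+1 = 9
  F+6 = 5 carry 1
  3+7+1 = B
  D+1 = E
  3+0 = 3

0x3EB59B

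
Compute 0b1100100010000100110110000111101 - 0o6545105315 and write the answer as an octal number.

0b1100100010000100110110000111101 = 0o14420466075 in octal.
Subtract column by column in base 8:
  5-5 → 0
  7-1 → 6
  0-3 → 5 (borrow)
  6-5-1 → 0
  6-0 → 6
  4-1 → 3
  0-5 → 3 (borrow)
  2-4-1 → 5 (borrow)
  4-5-1 → 6 (borrow)
  4-6-1 → 5 (borrow)
  1-0-1 → 0

0o5653360560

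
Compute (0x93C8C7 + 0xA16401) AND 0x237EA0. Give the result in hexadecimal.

0x212C80

Add column by column in base 16, right to left:
  7+1 = 8
  C+0 = C
  8+4 = C
  C+6 = 2 carry 1
  3+1+1 = 5
  9+A = 3 carry 1
  final carry 1
Sum = 0x1352CC8; now AND with 0x237EA0:
  1&0=0, 3&2=2, 5&3=1, 2&7=2, C&E=C, C&A=8, 8&0=0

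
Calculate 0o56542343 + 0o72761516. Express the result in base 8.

0o151524061

Add column by column in base 8, right to left:
  3+6 = 1 carry 1
  4+1+1 = 6
  3+5 = 0 carry 1
  2+1+1 = 4
  4+6 = 2 carry 1
  5+7+1 = 5 carry 1
  6+2+1 = 1 carry 1
  5+7+1 = 5 carry 1
  final carry 1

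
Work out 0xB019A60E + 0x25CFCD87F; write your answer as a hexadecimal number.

Add column by column in base 16, right to left:
  E+F = D carry 1
  0+7+1 = 8
  6+8 = E
  A+D = 7 carry 1
  9+C+1 = 6 carry 1
  1+F+1 = 1 carry 1
  0+C+1 = D
  B+5 = 0 carry 1
  0+2+1 = 3

0x30D167E8D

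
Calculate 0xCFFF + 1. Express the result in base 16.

The trailing 3 digits are F (max in base 16), so adding 1 cascades: they roll to 0 and the next digit up increments.

0xD000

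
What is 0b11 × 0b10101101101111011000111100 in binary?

0b1000001001001110001010110100

Multiply each base-2 digit by 3, carrying:
  0×3 = 0 → write 0
  0×3 = 0 → write 0
  1×3 = 3 → write 1 carry 1
  1×3+1 = 4 → write 0 carry 2
  1×3+2 = 5 → write 1 carry 2
  1×3+2 = 5 → write 1 carry 2
  0×3+2 = 2 → write 0 carry 1
  0×3+1 = 1 → write 1
  0×3 = 0 → write 0
  1×3 = 3 → write 1 carry 1
  1×3+1 = 4 → write 0 carry 2
  0×3+2 = 2 → write 0 carry 1
  1×3+1 = 4 → write 0 carry 2
  1×3+2 = 5 → write 1 carry 2
  1×3+2 = 5 → write 1 carry 2
  1×3+2 = 5 → write 1 carry 2
  0×3+2 = 2 → write 0 carry 1
  1×3+1 = 4 → write 0 carry 2
  1×3+2 = 5 → write 1 carry 2
  0×3+2 = 2 → write 0 carry 1
  1×3+1 = 4 → write 0 carry 2
  1×3+2 = 5 → write 1 carry 2
  0×3+2 = 2 → write 0 carry 1
  1×3+1 = 4 → write 0 carry 2
  0×3+2 = 2 → write 0 carry 1
  1×3+1 = 4 → write 0 carry 2
  remaining carry: 10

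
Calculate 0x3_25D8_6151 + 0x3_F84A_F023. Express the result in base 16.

Add column by column in base 16, right to left:
  1+3 = 4
  5+2 = 7
  1+0 = 1
  6+F = 5 carry 1
  8+A+1 = 3 carry 1
  D+4+1 = 2 carry 1
  5+8+1 = E
  2+F = 1 carry 1
  3+3+1 = 7

0x71E235174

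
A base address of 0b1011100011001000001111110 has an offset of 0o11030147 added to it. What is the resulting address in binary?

0b1100101011100000011100101

0o11030147 = 0b1001000011000001100111 in binary.
Add column by column in base 2, right to left:
  0+1 = 1
  1+1 = 0 carry 1
  1+1+1 = 1 carry 1
  1+0+1 = 0 carry 1
  1+0+1 = 0 carry 1
  1+1+1 = 1 carry 1
  1+1+1 = 1 carry 1
  0+0+1 = 1
  0+0 = 0
  0+0 = 0
  0+0 = 0
  0+0 = 0
  1+1 = 0 carry 1
  0+1+1 = 0 carry 1
  0+0+1 = 1
  1+0 = 1
  1+0 = 1
  0+0 = 0
  0+1 = 1
  0+0 = 0
  1+0 = 1
  1+1 = 0 carry 1
  1+0+1 = 0 carry 1
  0+0+1 = 1
  1+0 = 1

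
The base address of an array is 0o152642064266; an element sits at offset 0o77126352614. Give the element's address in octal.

Add column by column in base 8, right to left:
  6+4 = 2 carry 1
  6+1+1 = 0 carry 1
  2+6+1 = 1 carry 1
  4+2+1 = 7
  6+5 = 3 carry 1
  0+3+1 = 4
  2+6 = 0 carry 1
  4+2+1 = 7
  6+1 = 7
  2+7 = 1 carry 1
  5+7+1 = 5 carry 1
  1+0+1 = 2

0o251770437102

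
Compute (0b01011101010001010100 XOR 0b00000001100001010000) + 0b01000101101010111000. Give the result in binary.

First 0b01011101010001010100 XOR 0b00000001100001010000 = 0b01011100110000000100.
Add column by column in base 2, right to left:
  0+0 = 0
  0+0 = 0
  1+0 = 1
  0+1 = 1
  0+1 = 1
  0+1 = 1
  0+0 = 0
  0+1 = 1
  0+0 = 0
  0+1 = 1
  1+0 = 1
  1+1 = 0 carry 1
  0+1+1 = 0 carry 1
  0+0+1 = 1
  1+1 = 0 carry 1
  1+0+1 = 0 carry 1
  1+0+1 = 0 carry 1
  0+0+1 = 1
  1+1 = 0 carry 1
  final carry 1

0b10100010011010111100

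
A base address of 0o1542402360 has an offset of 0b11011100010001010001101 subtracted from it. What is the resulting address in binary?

0o1542402360 = 0b1101100010100000010011110000 in binary.
Subtract column by column in base 2:
  0-1 → 1 (borrow)
  0-0-1 → 1 (borrow)
  0-1-1 → 0 (borrow)
  0-1-1 → 0 (borrow)
  1-0-1 → 0
  1-0 → 1
  1-0 → 1
  1-1 → 0
  0-0 → 0
  0-1 → 1 (borrow)
  1-0-1 → 0
  0-0 → 0
  0-0 → 0
  0-1 → 1 (borrow)
  0-0-1 → 1 (borrow)
  0-0-1 → 1 (borrow)
  0-0-1 → 1 (borrow)
  1-1-1 → 1 (borrow)
  0-1-1 → 0 (borrow)
  1-1-1 → 1 (borrow)
  0-0-1 → 1 (borrow)
  0-1-1 → 0 (borrow)
  0-1-1 → 0 (borrow)
  1-0-1 → 0
  1-0 → 1
  0-0 → 0
  1-0 → 1
  1-0 → 1

0b1101000110111110001001100011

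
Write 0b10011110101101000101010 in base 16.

Group the bits into nibbles: 0100 1111 0101 1010 0010 1010 → 4F5A2A.

0x4F5A2A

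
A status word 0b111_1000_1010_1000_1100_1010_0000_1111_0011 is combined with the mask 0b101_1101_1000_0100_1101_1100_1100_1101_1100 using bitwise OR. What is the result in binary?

0b11111011010110011011110110011111111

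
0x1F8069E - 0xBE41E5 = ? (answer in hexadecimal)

0x139C4B9

Subtract column by column in base 16:
  E-5 → 9
  9-E → B (borrow)
  6-1-1 → 4
  0-4 → C (borrow)
  8-E-1 → 9 (borrow)
  F-B-1 → 3
  1-0 → 1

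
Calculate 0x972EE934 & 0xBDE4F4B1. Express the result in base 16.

0x9524E030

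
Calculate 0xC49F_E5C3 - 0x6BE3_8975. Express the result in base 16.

0x58BC5C4E

Subtract column by column in base 16:
  3-5 → E (borrow)
  C-7-1 → 4
  5-9 → C (borrow)
  E-8-1 → 5
  F-3 → C
  9-E → B (borrow)
  4-B-1 → 8 (borrow)
  C-6-1 → 5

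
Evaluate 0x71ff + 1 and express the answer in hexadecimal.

The trailing 2 digits are F (max in base 16), so adding 1 cascades: they roll to 0 and the next digit up increments.

0x7200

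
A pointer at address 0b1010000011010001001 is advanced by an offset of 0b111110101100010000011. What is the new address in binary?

0b1001000101111100001100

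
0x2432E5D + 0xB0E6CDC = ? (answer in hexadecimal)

Add column by column in base 16, right to left:
  D+C = 9 carry 1
  5+D+1 = 3 carry 1
  E+C+1 = B carry 1
  2+6+1 = 9
  3+E = 1 carry 1
  4+0+1 = 5
  2+B = D

0xD519B39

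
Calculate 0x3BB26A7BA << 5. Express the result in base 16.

5 bits is not a whole number of base-16 digits; in binary: 1110111011001001101010011110111010 << 5 = 111011101100100110101001111011101000000.

0x7764D4F740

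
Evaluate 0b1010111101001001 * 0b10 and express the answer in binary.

0b10101111010010010

Multiply each base-2 digit by 2, carrying:
  1×2 = 2 → write 0 carry 1
  0×2+1 = 1 → write 1
  0×2 = 0 → write 0
  1×2 = 2 → write 0 carry 1
  0×2+1 = 1 → write 1
  0×2 = 0 → write 0
  1×2 = 2 → write 0 carry 1
  0×2+1 = 1 → write 1
  1×2 = 2 → write 0 carry 1
  1×2+1 = 3 → write 1 carry 1
  1×2+1 = 3 → write 1 carry 1
  1×2+1 = 3 → write 1 carry 1
  0×2+1 = 1 → write 1
  1×2 = 2 → write 0 carry 1
  0×2+1 = 1 → write 1
  1×2 = 2 → write 0 carry 1
  remaining carry: 1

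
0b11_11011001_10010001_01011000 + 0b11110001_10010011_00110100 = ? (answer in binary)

Add column by column in base 2, right to left:
  0+0 = 0
  0+0 = 0
  0+1 = 1
  1+0 = 1
  1+1 = 0 carry 1
  0+1+1 = 0 carry 1
  1+0+1 = 0 carry 1
  0+0+1 = 1
  1+1 = 0 carry 1
  0+1+1 = 0 carry 1
  0+0+1 = 1
  0+0 = 0
  1+1 = 0 carry 1
  0+0+1 = 1
  0+0 = 0
  1+1 = 0 carry 1
  1+1+1 = 1 carry 1
  0+0+1 = 1
  0+0 = 0
  1+0 = 1
  1+1 = 0 carry 1
  0+1+1 = 0 carry 1
  1+1+1 = 1 carry 1
  1+1+1 = 1 carry 1
  1+0+1 = 0 carry 1
  1+0+1 = 0 carry 1
  final carry 1

0b100110010110010010010001100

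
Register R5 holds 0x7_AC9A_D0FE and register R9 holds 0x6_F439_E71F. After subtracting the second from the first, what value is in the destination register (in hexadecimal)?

Subtract column by column in base 16:
  E-F → F (borrow)
  F-1-1 → D
  0-7 → 9 (borrow)
  D-E-1 → E (borrow)
  A-9-1 → 0
  9-3 → 6
  C-4 → 8
  A-F → B (borrow)
  7-6-1 → 0

0xB860E9DF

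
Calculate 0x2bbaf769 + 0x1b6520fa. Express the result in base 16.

Add column by column in base 16, right to left:
  9+a = 3 carry 1
  6+f+1 = 6 carry 1
  7+0+1 = 8
  f+2 = 1 carry 1
  a+5+1 = 0 carry 1
  b+6+1 = 2 carry 1
  b+b+1 = 7 carry 1
  2+1+1 = 4

0x47201863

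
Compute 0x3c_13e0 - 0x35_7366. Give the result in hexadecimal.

Subtract column by column in base 16:
  0-6 → a (borrow)
  e-6-1 → 7
  3-3 → 0
  1-7 → a (borrow)
  c-5-1 → 6
  3-3 → 0

0x6a07a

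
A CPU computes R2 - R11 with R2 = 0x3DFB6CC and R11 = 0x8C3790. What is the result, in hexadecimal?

Subtract column by column in base 16:
  C-0 → C
  C-9 → 3
  6-7 → F (borrow)
  B-3-1 → 7
  F-C → 3
  D-8 → 5
  3-0 → 3

0x3537F3C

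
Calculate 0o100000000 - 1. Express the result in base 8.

0o77777777

The trailing 8 digits are 0, so subtracting 1 borrows through: they become 7 and the next digit up decrements.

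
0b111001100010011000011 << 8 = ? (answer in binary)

0b11100110001001100001100000000

Left shift by 8: append 8 zero bits.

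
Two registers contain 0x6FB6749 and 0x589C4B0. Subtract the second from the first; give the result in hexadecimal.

Subtract column by column in base 16:
  9-0 → 9
  4-B → 9 (borrow)
  7-4-1 → 2
  6-C → A (borrow)
  B-9-1 → 1
  F-8 → 7
  6-5 → 1

0x171A299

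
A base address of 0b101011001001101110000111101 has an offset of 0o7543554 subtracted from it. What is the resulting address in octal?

0b101011001001101110000111101 = 0o531156075 in octal.
Subtract column by column in base 8:
  5-4 → 1
  7-5 → 2
  0-5 → 3 (borrow)
  6-3-1 → 2
  5-4 → 1
  1-5 → 4 (borrow)
  1-7-1 → 1 (borrow)
  3-0-1 → 2
  5-0 → 5

0o521412321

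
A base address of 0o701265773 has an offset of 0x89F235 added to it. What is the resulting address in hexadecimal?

0x78F5E30

0o701265773 = 0x7056BFB in hexadecimal.
Add column by column in base 16, right to left:
  B+5 = 0 carry 1
  F+3+1 = 3 carry 1
  B+2+1 = E
  6+F = 5 carry 1
  5+9+1 = F
  0+8 = 8
  7+0 = 7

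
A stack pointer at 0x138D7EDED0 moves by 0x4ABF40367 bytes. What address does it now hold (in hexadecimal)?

Add column by column in base 16, right to left:
  0+7 = 7
  D+6 = 3 carry 1
  E+3+1 = 2 carry 1
  D+0+1 = E
  E+4 = 2 carry 1
  7+F+1 = 7 carry 1
  D+B+1 = 9 carry 1
  8+A+1 = 3 carry 1
  3+4+1 = 8
  1+0 = 1

0x183972E237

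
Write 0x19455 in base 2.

0b11001010001010101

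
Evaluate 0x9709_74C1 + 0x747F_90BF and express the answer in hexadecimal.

Add column by column in base 16, right to left:
  1+F = 0 carry 1
  C+B+1 = 8 carry 1
  4+0+1 = 5
  7+9 = 0 carry 1
  9+F+1 = 9 carry 1
  0+7+1 = 8
  7+4 = B
  9+7 = 0 carry 1
  final carry 1

0x10B890580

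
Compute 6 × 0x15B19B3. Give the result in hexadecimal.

Multiply each base-16 digit by 6, carrying:
  3×6 = 18 → write 2 carry 1
  B×6+1 = 67 → write 3 carry 4
  9×6+4 = 58 → write A carry 3
  1×6+3 = 9 → write 9
  B×6 = 66 → write 2 carry 4
  5×6+4 = 34 → write 2 carry 2
  1×6+2 = 8 → write 8

0x8229A32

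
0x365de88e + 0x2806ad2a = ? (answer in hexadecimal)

0x5e6495b8

Add column by column in base 16, right to left:
  e+a = 8 carry 1
  8+2+1 = b
  8+d = 5 carry 1
  e+a+1 = 9 carry 1
  d+6+1 = 4 carry 1
  5+0+1 = 6
  6+8 = e
  3+2 = 5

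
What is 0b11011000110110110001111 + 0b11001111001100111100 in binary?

Add column by column in base 2, right to left:
  1+0 = 1
  1+0 = 1
  1+1 = 0 carry 1
  1+1+1 = 1 carry 1
  0+1+1 = 0 carry 1
  0+1+1 = 0 carry 1
  0+0+1 = 1
  1+0 = 1
  1+1 = 0 carry 1
  0+1+1 = 0 carry 1
  1+0+1 = 0 carry 1
  1+0+1 = 0 carry 1
  0+1+1 = 0 carry 1
  1+1+1 = 1 carry 1
  1+1+1 = 1 carry 1
  0+1+1 = 0 carry 1
  0+0+1 = 1
  0+0 = 0
  1+1 = 0 carry 1
  1+1+1 = 1 carry 1
  0+0+1 = 1
  1+0 = 1
  1+0 = 1

0b11110010110000011001011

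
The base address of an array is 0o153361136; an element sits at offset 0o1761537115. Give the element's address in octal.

Add column by column in base 8, right to left:
  6+5 = 3 carry 1
  3+1+1 = 5
  1+1 = 2
  1+7 = 0 carry 1
  6+3+1 = 2 carry 1
  3+5+1 = 1 carry 1
  3+1+1 = 5
  5+6 = 3 carry 1
  1+7+1 = 1 carry 1
  0+1+1 = 2

0o2135120253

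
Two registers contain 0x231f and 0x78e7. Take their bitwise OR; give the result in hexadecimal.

0x7bff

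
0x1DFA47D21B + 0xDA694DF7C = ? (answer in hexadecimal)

0x2BA0DCB197

Add column by column in base 16, right to left:
  B+C = 7 carry 1
  1+7+1 = 9
  2+F = 1 carry 1
  D+D+1 = B carry 1
  7+4+1 = C
  4+9 = D
  A+6 = 0 carry 1
  F+A+1 = A carry 1
  D+D+1 = B carry 1
  1+0+1 = 2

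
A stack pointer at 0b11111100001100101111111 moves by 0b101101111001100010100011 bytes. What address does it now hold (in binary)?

0b1001101011011001000100010

Add column by column in base 2, right to left:
  1+1 = 0 carry 1
  1+1+1 = 1 carry 1
  1+0+1 = 0 carry 1
  1+0+1 = 0 carry 1
  1+0+1 = 0 carry 1
  1+1+1 = 1 carry 1
  1+0+1 = 0 carry 1
  0+1+1 = 0 carry 1
  1+0+1 = 0 carry 1
  0+0+1 = 1
  0+0 = 0
  1+1 = 0 carry 1
  1+1+1 = 1 carry 1
  0+0+1 = 1
  0+0 = 0
  0+1 = 1
  0+1 = 1
  1+1 = 0 carry 1
  1+1+1 = 1 carry 1
  1+0+1 = 0 carry 1
  1+1+1 = 1 carry 1
  1+1+1 = 1 carry 1
  1+0+1 = 0 carry 1
  0+1+1 = 0 carry 1
  final carry 1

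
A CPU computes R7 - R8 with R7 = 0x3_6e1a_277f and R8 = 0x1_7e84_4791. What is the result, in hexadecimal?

0x1ef95dfee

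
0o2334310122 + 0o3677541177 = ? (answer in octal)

0o6234051321

Add column by column in base 8, right to left:
  2+7 = 1 carry 1
  2+7+1 = 2 carry 1
  1+1+1 = 3
  0+1 = 1
  1+4 = 5
  3+5 = 0 carry 1
  4+7+1 = 4 carry 1
  3+7+1 = 3 carry 1
  3+6+1 = 2 carry 1
  2+3+1 = 6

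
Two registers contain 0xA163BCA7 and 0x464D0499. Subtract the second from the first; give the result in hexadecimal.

0x5B16B80E

Subtract column by column in base 16:
  7-9 → E (borrow)
  A-9-1 → 0
  C-4 → 8
  B-0 → B
  3-D → 6 (borrow)
  6-4-1 → 1
  1-6 → B (borrow)
  A-4-1 → 5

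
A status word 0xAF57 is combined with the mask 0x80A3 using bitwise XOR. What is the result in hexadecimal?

XOR each hex digit independently (no carries):
  A^8=2, F^0=F, 5^A=F, 7^3=4

0x2FF4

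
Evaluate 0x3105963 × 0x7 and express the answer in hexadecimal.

Multiply each base-16 digit by 7, carrying:
  3×7 = 21 → write 5 carry 1
  6×7+1 = 43 → write b carry 2
  9×7+2 = 65 → write 1 carry 4
  5×7+4 = 39 → write 7 carry 2
  0×7+2 = 2 → write 2
  1×7 = 7 → write 7
  3×7 = 21 → write 5 carry 1
  remaining carry: 1

0x157271b5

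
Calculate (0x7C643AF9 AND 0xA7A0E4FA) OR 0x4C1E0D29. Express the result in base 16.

0x7C643AF9 AND 0xA7A0E4FA = 0x242020F8.
Then OR with 0x4C1E0D29.

0x6C3E2DF9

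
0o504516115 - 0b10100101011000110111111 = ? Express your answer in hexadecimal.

0x4BFEA8E

0o504516115 = 0x5129C4D in hexadecimal.
0b10100101011000110111111 = 0x52B1BF in hexadecimal.
Subtract column by column in base 16:
  D-F → E (borrow)
  4-B-1 → 8 (borrow)
  C-1-1 → A
  9-B → E (borrow)
  2-2-1 → F (borrow)
  1-5-1 → B (borrow)
  5-0-1 → 4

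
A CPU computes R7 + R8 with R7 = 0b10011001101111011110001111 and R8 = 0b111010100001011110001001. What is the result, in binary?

Add column by column in base 2, right to left:
  1+1 = 0 carry 1
  1+0+1 = 0 carry 1
  1+0+1 = 0 carry 1
  1+1+1 = 1 carry 1
  0+0+1 = 1
  0+0 = 0
  0+0 = 0
  1+1 = 0 carry 1
  1+1+1 = 1 carry 1
  1+1+1 = 1 carry 1
  1+1+1 = 1 carry 1
  0+0+1 = 1
  1+1 = 0 carry 1
  1+0+1 = 0 carry 1
  1+0+1 = 0 carry 1
  1+0+1 = 0 carry 1
  0+0+1 = 1
  1+1 = 0 carry 1
  1+0+1 = 0 carry 1
  0+1+1 = 0 carry 1
  0+0+1 = 1
  1+1 = 0 carry 1
  1+1+1 = 1 carry 1
  0+1+1 = 0 carry 1
  0+0+1 = 1
  1+0 = 1

0b11010100010000111100011000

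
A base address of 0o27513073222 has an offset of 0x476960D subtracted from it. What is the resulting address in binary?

0o27513073222 = 0b10111101001011000111011010010010 in binary.
0x476960D = 0b100011101101001011000001101 in binary.
Subtract column by column in base 2:
  0-1 → 1 (borrow)
  1-0-1 → 0
  0-1 → 1 (borrow)
  0-1-1 → 0 (borrow)
  1-0-1 → 0
  0-0 → 0
  0-0 → 0
  1-0 → 1
  0-0 → 0
  1-1 → 0
  1-1 → 0
  0-0 → 0
  1-1 → 0
  1-0 → 1
  1-0 → 1
  0-1 → 1 (borrow)
  0-0-1 → 1 (borrow)
  0-1-1 → 0 (borrow)
  1-1-1 → 1 (borrow)
  1-0-1 → 0
  0-1 → 1 (borrow)
  1-1-1 → 1 (borrow)
  0-1-1 → 0 (borrow)
  0-0-1 → 1 (borrow)
  1-0-1 → 0
  0-0 → 0
  1-1 → 0
  1-0 → 1
  1-0 → 1
  1-0 → 1
  0-0 → 0
  1-0 → 1

0b10111000101101011110000010000101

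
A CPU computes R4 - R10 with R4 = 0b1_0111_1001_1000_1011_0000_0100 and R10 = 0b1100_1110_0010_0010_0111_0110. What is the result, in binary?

0b101010110110100010001110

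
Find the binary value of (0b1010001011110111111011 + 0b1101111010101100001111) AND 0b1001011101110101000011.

0b1000000100100100000010

Add column by column in base 2, right to left:
  1+1 = 0 carry 1
  1+1+1 = 1 carry 1
  0+1+1 = 0 carry 1
  1+1+1 = 1 carry 1
  1+0+1 = 0 carry 1
  1+0+1 = 0 carry 1
  1+0+1 = 0 carry 1
  1+0+1 = 0 carry 1
  1+1+1 = 1 carry 1
  0+1+1 = 0 carry 1
  1+0+1 = 0 carry 1
  1+1+1 = 1 carry 1
  1+0+1 = 0 carry 1
  1+1+1 = 1 carry 1
  0+0+1 = 1
  1+1 = 0 carry 1
  0+1+1 = 0 carry 1
  0+1+1 = 0 carry 1
  0+1+1 = 0 carry 1
  1+0+1 = 0 carry 1
  0+1+1 = 0 carry 1
  1+1+1 = 1 carry 1
  final carry 1
Sum = 0b11000000110100100001010; now AND with 0b1001011101110101000011:
  11000000110100100001010
& 01001011101110101000011
= 01000000100100100000010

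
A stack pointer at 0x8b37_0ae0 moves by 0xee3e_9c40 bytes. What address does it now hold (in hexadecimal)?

Add column by column in base 16, right to left:
  0+0 = 0
  e+4 = 2 carry 1
  a+c+1 = 7 carry 1
  0+9+1 = a
  7+e = 5 carry 1
  3+3+1 = 7
  b+e = 9 carry 1
  8+e+1 = 7 carry 1
  final carry 1

0x17975a720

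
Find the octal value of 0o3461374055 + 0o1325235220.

Add column by column in base 8, right to left:
  5+0 = 5
  5+2 = 7
  0+2 = 2
  4+5 = 1 carry 1
  7+3+1 = 3 carry 1
  3+2+1 = 6
  1+5 = 6
  6+2 = 0 carry 1
  4+3+1 = 0 carry 1
  3+1+1 = 5

0o5006631275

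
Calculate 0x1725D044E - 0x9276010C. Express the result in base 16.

Subtract column by column in base 16:
  E-C → 2
  4-0 → 4
  4-1 → 3
  0-0 → 0
  D-6 → 7
  5-7 → E (borrow)
  2-2-1 → F (borrow)
  7-9-1 → D (borrow)
  1-0-1 → 0

0xDFE70342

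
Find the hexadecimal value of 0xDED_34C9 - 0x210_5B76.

Subtract column by column in base 16:
  9-6 → 3
  C-7 → 5
  4-B → 9 (borrow)
  3-5-1 → D (borrow)
  D-0-1 → C
  E-1 → D
  D-2 → B

0xBDCD953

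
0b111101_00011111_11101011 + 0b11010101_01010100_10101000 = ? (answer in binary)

0b1000100100111010010010011

Add column by column in base 2, right to left:
  1+0 = 1
  1+0 = 1
  0+0 = 0
  1+1 = 0 carry 1
  0+0+1 = 1
  1+1 = 0 carry 1
  1+0+1 = 0 carry 1
  1+1+1 = 1 carry 1
  1+0+1 = 0 carry 1
  1+0+1 = 0 carry 1
  1+1+1 = 1 carry 1
  1+0+1 = 0 carry 1
  1+1+1 = 1 carry 1
  0+0+1 = 1
  0+1 = 1
  0+0 = 0
  1+1 = 0 carry 1
  0+0+1 = 1
  1+1 = 0 carry 1
  1+0+1 = 0 carry 1
  1+1+1 = 1 carry 1
  1+0+1 = 0 carry 1
  0+1+1 = 0 carry 1
  0+1+1 = 0 carry 1
  final carry 1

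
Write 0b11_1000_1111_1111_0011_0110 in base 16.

0x38FF36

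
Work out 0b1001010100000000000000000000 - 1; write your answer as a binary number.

The trailing 20 digits are 0, so subtracting 1 borrows through: they become 1 and the next digit up decrements.

0b1001010011111111111111111111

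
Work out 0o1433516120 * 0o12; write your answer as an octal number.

0o17424415440

Multiply each base-8 digit by 10, carrying:
  0×10 = 0 → write 0
  2×10 = 20 → write 4 carry 2
  1×10+2 = 12 → write 4 carry 1
  6×10+1 = 61 → write 5 carry 7
  1×10+7 = 17 → write 1 carry 2
  5×10+2 = 52 → write 4 carry 6
  3×10+6 = 36 → write 4 carry 4
  3×10+4 = 34 → write 2 carry 4
  4×10+4 = 44 → write 4 carry 5
  1×10+5 = 15 → write 7 carry 1
  remaining carry: 1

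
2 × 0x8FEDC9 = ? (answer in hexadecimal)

0x11FDB92

Multiply each base-16 digit by 2, carrying:
  9×2 = 18 → write 2 carry 1
  C×2+1 = 25 → write 9 carry 1
  D×2+1 = 27 → write B carry 1
  E×2+1 = 29 → write D carry 1
  F×2+1 = 31 → write F carry 1
  8×2+1 = 17 → write 1 carry 1
  remaining carry: 1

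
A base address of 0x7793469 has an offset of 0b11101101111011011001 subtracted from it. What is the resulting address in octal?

0x7793469 = 0o736232151 in octal.
0b11101101111011011001 = 0o3557331 in octal.
Subtract column by column in base 8:
  1-1 → 0
  5-3 → 2
  1-3 → 6 (borrow)
  2-7-1 → 2 (borrow)
  3-5-1 → 5 (borrow)
  2-5-1 → 4 (borrow)
  6-3-1 → 2
  3-0 → 3
  7-0 → 7

0o732452620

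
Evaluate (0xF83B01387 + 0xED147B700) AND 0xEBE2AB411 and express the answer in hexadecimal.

0xE14228001

Add column by column in base 16, right to left:
  7+0 = 7
  8+0 = 8
  3+7 = A
  1+B = C
  0+7 = 7
  B+4 = F
  3+1 = 4
  8+D = 5 carry 1
  F+E+1 = E carry 1
  final carry 1
Sum = 0x1E54F7CA87; now AND with 0xEBE2AB411:
  1&0=0, E&E=E, 5&B=1, 4&E=4, F&2=2, 7&A=2, C&B=8, A&4=0, 8&1=0, 7&1=1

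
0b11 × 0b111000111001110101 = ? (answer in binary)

Multiply each base-2 digit by 3, carrying:
  1×3 = 3 → write 1 carry 1
  0×3+1 = 1 → write 1
  1×3 = 3 → write 1 carry 1
  0×3+1 = 1 → write 1
  1×3 = 3 → write 1 carry 1
  1×3+1 = 4 → write 0 carry 2
  1×3+2 = 5 → write 1 carry 2
  0×3+2 = 2 → write 0 carry 1
  0×3+1 = 1 → write 1
  1×3 = 3 → write 1 carry 1
  1×3+1 = 4 → write 0 carry 2
  1×3+2 = 5 → write 1 carry 2
  0×3+2 = 2 → write 0 carry 1
  0×3+1 = 1 → write 1
  0×3 = 0 → write 0
  1×3 = 3 → write 1 carry 1
  1×3+1 = 4 → write 0 carry 2
  1×3+2 = 5 → write 1 carry 2
  remaining carry: 10

0b10101010101101011111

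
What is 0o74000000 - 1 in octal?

The trailing 6 digits are 0, so subtracting 1 borrows through: they become 7 and the next digit up decrements.

0o73777777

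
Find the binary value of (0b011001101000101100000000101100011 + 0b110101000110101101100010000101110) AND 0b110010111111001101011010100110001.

Add column by column in base 2, right to left:
  1+0 = 1
  1+1 = 0 carry 1
  0+1+1 = 0 carry 1
  0+1+1 = 0 carry 1
  0+0+1 = 1
  1+1 = 0 carry 1
  1+0+1 = 0 carry 1
  0+0+1 = 1
  1+0 = 1
  0+0 = 0
  0+1 = 1
  0+0 = 0
  0+0 = 0
  0+0 = 0
  0+1 = 1
  0+1 = 1
  0+0 = 0
  1+1 = 0 carry 1
  1+1+1 = 1 carry 1
  0+0+1 = 1
  1+1 = 0 carry 1
  0+0+1 = 1
  0+1 = 1
  0+1 = 1
  1+0 = 1
  0+0 = 0
  1+0 = 1
  1+1 = 0 carry 1
  0+0+1 = 1
  0+1 = 1
  1+0 = 1
  1+1 = 0 carry 1
  0+1+1 = 0 carry 1
  final carry 1
Sum = 0b1001110101111011001100010110010001; now AND with 0b110010111111001101011010100110001:
  1001110101111011001100010110010001
& 0110010111111001101011010100110001
= 0000010101111001001000010100010001

0b10101111001001000010100010001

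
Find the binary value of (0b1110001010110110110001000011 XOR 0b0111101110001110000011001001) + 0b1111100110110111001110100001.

First 0b1110001010110110110001000011 XOR 0b0111101110001110000011001001 = 0b1001100100111000110010001010.
Add column by column in base 2, right to left:
  0+1 = 1
  1+0 = 1
  0+0 = 0
  1+0 = 1
  0+0 = 0
  0+1 = 1
  0+0 = 0
  1+1 = 0 carry 1
  0+1+1 = 0 carry 1
  0+1+1 = 0 carry 1
  1+0+1 = 0 carry 1
  1+0+1 = 0 carry 1
  0+1+1 = 0 carry 1
  0+1+1 = 0 carry 1
  0+1+1 = 0 carry 1
  1+0+1 = 0 carry 1
  1+1+1 = 1 carry 1
  1+1+1 = 1 carry 1
  0+0+1 = 1
  0+1 = 1
  1+1 = 0 carry 1
  0+0+1 = 1
  0+0 = 0
  1+1 = 0 carry 1
  1+1+1 = 1 carry 1
  0+1+1 = 0 carry 1
  0+1+1 = 0 carry 1
  1+1+1 = 1 carry 1
  final carry 1

0b11001001011110000000000101011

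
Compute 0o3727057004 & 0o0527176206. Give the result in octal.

0o0527056004

AND each oct digit independently (no carries):
  3&0=0, 7&5=5, 2&2=2, 7&7=7, 0&1=0, 5&7=5, 7&6=6, 0&2=0, 0&0=0, 4&6=4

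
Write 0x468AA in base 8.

Expand each hex digit to 4 bits: 4=0100 6=0110 8=1000 A=1010 A=1010.
Group the bits in threes: 001 000 110 100 010 101 010 → 1064252.

0o1064252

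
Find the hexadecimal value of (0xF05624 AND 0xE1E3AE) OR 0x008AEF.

0xF05624 AND 0xE1E3AE = 0xE04224.
Then OR with 0x008AEF.

0xE0CAEF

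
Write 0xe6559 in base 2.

0b11100110010101011001

Expand each hex digit to 4 bits: e=1110 6=0110 5=0101 5=0101 9=1001.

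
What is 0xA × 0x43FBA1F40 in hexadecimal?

Multiply each base-16 digit by 10, carrying:
  0×10 = 0 → write 0
  4×10 = 40 → write 8 carry 2
  F×10+2 = 152 → write 8 carry 9
  1×10+9 = 19 → write 3 carry 1
  A×10+1 = 101 → write 5 carry 6
  B×10+6 = 116 → write 4 carry 7
  F×10+7 = 157 → write D carry 9
  3×10+9 = 39 → write 7 carry 2
  4×10+2 = 42 → write A carry 2
  remaining carry: 2

0x2A7D453880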